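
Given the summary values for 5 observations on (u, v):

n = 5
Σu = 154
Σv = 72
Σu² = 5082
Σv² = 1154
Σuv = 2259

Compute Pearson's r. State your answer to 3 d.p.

0.208

r = (nΣuv − ΣuΣv) / √[(nΣu² − (Σu)²)(nΣv² − (Σv)²)]
Numerator: 5×2259 − 154×72 = 207
Denominator: √[(25410 − 23716)(5770 − 5184)] = √[1694 × 586] = 996.3353
r = 207 / 996.3353 ≈ 0.208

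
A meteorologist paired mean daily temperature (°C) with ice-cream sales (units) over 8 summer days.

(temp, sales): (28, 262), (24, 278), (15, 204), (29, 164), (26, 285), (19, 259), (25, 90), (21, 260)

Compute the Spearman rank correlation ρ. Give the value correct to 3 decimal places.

Rank temp: 7, 4, 1, 8, 6, 2, 5, 3
Rank sales: 6, 7, 3, 2, 8, 4, 1, 5
d = rank(temp) − rank(sales): 1, -3, -2, 6, -2, -2, 4, -2; Σd² = 78
ρ = 1 − 6Σd² / [n(n²−1)] = 1 − 6×78 / (8×63) = 1 − 468/504 ≈ 0.071

0.071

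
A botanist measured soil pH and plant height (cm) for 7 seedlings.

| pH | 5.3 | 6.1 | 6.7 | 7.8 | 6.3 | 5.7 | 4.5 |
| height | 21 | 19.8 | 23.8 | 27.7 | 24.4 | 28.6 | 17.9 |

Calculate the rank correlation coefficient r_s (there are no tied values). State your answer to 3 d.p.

0.536

Rank pH: 2, 4, 6, 7, 5, 3, 1
Rank height: 3, 2, 4, 6, 5, 7, 1
d = rank(pH) − rank(height): -1, 2, 2, 1, 0, -4, 0; Σd² = 26
ρ = 1 − 6Σd² / [n(n²−1)] = 1 − 6×26 / (7×48) = 1 − 156/336 ≈ 0.536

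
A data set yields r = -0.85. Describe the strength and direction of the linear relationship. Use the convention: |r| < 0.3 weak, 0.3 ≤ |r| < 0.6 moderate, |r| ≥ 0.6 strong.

strong negative

r = -0.85 < 0 so the relationship is negative.
|r| = 0.85, which falls in the strong range.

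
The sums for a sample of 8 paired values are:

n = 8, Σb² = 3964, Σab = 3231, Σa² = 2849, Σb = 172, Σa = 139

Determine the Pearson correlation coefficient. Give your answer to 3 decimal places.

r = (nΣab − ΣaΣb) / √[(nΣa² − (Σa)²)(nΣb² − (Σb)²)]
Numerator: 8×3231 − 139×172 = 1940
Denominator: √[(22792 − 19321)(31712 − 29584)] = √[3471 × 2128] = 2717.7726
r = 1940 / 2717.7726 ≈ 0.714

0.714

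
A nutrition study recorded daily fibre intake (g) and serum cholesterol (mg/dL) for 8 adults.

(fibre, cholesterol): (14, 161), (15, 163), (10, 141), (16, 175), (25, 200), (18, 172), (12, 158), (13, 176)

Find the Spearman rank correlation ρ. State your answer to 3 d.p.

0.738

Rank fibre: 4, 5, 1, 6, 8, 7, 2, 3
Rank cholesterol: 3, 4, 1, 6, 8, 5, 2, 7
d = rank(fibre) − rank(cholesterol): 1, 1, 0, 0, 0, 2, 0, -4; Σd² = 22
ρ = 1 − 6Σd² / [n(n²−1)] = 1 − 6×22 / (8×63) = 1 − 132/504 ≈ 0.738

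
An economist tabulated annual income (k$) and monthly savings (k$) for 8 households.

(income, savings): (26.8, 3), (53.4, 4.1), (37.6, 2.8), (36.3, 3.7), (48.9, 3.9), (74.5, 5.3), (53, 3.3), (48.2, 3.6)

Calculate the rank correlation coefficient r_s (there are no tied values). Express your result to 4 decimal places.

0.7143

Rank income: 1, 7, 3, 2, 5, 8, 6, 4
Rank savings: 2, 7, 1, 5, 6, 8, 3, 4
d = rank(income) − rank(savings): -1, 0, 2, -3, -1, 0, 3, 0; Σd² = 24
ρ = 1 − 6Σd² / [n(n²−1)] = 1 − 6×24 / (8×63) = 1 − 144/504 ≈ 0.7143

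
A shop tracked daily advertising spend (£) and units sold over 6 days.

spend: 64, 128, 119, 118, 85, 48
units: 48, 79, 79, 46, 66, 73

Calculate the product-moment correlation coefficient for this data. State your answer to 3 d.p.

n = 6, Σx = 562, Σy = 391, Σx² = 58094, Σy² = 26587, Σxy = 37127
nΣxy − ΣxΣy = 222762 − 219742 = 3020
nΣx² − (Σx)² = 348564 − 315844 = 32720; nΣy² − (Σy)² = 159522 − 152881 = 6641
r = 3020 / √(32720 × 6641) = 3020 / 14740.8792 ≈ 0.205

0.205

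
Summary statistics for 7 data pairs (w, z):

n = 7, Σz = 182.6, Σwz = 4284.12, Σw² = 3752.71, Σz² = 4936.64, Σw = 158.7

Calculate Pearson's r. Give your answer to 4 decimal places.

0.8810

r = (nΣwz − ΣwΣz) / √[(nΣw² − (Σw)²)(nΣz² − (Σz)²)]
Numerator: 7×4284.12 − 158.7×182.6 = 1010.22
Denominator: √[(26268.97 − 25185.69)(34556.48 − 33342.76)] = √[1083.28 × 1213.72] = 1146.6467
r = 1010.22 / 1146.6467 ≈ 0.8810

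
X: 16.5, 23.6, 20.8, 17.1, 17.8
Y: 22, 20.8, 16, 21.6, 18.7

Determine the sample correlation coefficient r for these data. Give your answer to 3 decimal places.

-0.332

n = 5, ΣX = 95.8, ΣY = 99.1, ΣX² = 1871.1, ΣY² = 1988.89, ΣXY = 1888.9
nΣXY − ΣXΣY = 9444.5 − 9493.78 = -49.28
nΣX² − (ΣX)² = 9355.5 − 9177.64 = 177.86; nΣY² − (ΣY)² = 9944.45 − 9820.81 = 123.64
r = -49.28 / √(177.86 × 123.64) = -49.28 / 148.2923 ≈ -0.332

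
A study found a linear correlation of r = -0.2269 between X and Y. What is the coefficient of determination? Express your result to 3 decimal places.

r² = (-0.2269)² = 0.051

0.051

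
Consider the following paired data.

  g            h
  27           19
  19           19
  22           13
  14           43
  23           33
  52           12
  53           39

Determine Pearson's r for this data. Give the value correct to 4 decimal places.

n = 7, Σg = 210, Σh = 178, Σg² = 7812, Σh² = 5494, Σgh = 5212
nΣgh − ΣgΣh = 36484 − 37380 = -896
nΣg² − (Σg)² = 54684 − 44100 = 10584; nΣh² − (Σh)² = 38458 − 31684 = 6774
r = -896 / √(10584 × 6774) = -896 / 8467.3500 ≈ -0.1058

-0.1058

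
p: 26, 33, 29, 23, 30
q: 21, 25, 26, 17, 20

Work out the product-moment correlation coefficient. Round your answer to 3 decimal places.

0.743

n = 5, Σp = 141, Σq = 109, Σp² = 4035, Σq² = 2431, Σpq = 3116
nΣpq − ΣpΣq = 15580 − 15369 = 211
nΣp² − (Σp)² = 20175 − 19881 = 294; nΣq² − (Σq)² = 12155 − 11881 = 274
r = 211 / √(294 × 274) = 211 / 283.8239 ≈ 0.743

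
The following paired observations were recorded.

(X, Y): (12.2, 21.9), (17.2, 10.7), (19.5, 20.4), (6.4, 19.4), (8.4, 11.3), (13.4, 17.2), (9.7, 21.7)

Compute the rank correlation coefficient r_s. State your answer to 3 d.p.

Rank X: 4, 6, 7, 1, 2, 5, 3
Rank Y: 7, 1, 5, 4, 2, 3, 6
d = rank(X) − rank(Y): -3, 5, 2, -3, 0, 2, -3; Σd² = 60
ρ = 1 − 6Σd² / [n(n²−1)] = 1 − 6×60 / (7×48) = 1 − 360/336 ≈ -0.071

-0.071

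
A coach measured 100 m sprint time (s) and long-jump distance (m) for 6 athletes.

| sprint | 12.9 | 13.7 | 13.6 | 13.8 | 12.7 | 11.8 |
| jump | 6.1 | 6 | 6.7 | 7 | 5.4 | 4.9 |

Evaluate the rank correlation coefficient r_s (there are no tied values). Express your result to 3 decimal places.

Rank sprint: 3, 5, 4, 6, 2, 1
Rank jump: 4, 3, 5, 6, 2, 1
d = rank(sprint) − rank(jump): -1, 2, -1, 0, 0, 0; Σd² = 6
ρ = 1 − 6Σd² / [n(n²−1)] = 1 − 6×6 / (6×35) = 1 − 36/210 ≈ 0.829

0.829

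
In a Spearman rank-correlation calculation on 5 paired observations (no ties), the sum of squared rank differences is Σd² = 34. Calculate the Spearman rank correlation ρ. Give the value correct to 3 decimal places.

-0.700

ρ = 1 − 6Σd² / [n(n²−1)] = 1 − 6×34 / (5×24)
  = 1 − 204/120 = 1 − 1.7000 ≈ -0.700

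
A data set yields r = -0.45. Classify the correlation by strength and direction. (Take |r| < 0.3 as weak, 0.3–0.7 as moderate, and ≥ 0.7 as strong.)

moderate negative

r = -0.45 < 0 so the relationship is negative.
|r| = 0.45, which falls in the moderate range.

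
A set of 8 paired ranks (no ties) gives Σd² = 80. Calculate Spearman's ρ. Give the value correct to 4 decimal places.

ρ = 1 − 6Σd² / [n(n²−1)] = 1 − 6×80 / (8×63)
  = 1 − 480/504 = 1 − 0.95238 ≈ 0.0476

0.0476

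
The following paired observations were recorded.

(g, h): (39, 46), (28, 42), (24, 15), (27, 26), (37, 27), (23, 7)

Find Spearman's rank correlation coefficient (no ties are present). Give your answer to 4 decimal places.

Rank g: 6, 4, 2, 3, 5, 1
Rank h: 6, 5, 2, 3, 4, 1
d = rank(g) − rank(h): 0, -1, 0, 0, 1, 0; Σd² = 2
ρ = 1 − 6Σd² / [n(n²−1)] = 1 − 6×2 / (6×35) = 1 − 12/210 ≈ 0.9429

0.9429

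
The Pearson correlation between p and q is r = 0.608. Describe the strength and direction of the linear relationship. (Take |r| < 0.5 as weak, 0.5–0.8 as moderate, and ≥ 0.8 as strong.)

r = 0.608 > 0 so the relationship is positive.
|r| = 0.608, which falls in the moderate range.

moderate positive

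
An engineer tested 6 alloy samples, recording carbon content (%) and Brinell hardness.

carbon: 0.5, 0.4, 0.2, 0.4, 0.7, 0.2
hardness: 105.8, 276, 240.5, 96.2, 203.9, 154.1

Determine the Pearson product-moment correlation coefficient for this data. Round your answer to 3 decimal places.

n = 6, Σx = 2.4, Σy = 1076.5, Σx² = 1.14, Σy² = 219786.35, Σxy = 423.43
nΣxy − ΣxΣy = 2540.58 − 2583.6 = -43.02
nΣx² − (Σx)² = 6.84 − 5.76 = 1.08; nΣy² − (Σy)² = 1318718.1 − 1158852.25 = 159865.85
r = -43.02 / √(1.08 × 159865.85) = -43.02 / 415.5179 ≈ -0.104

-0.104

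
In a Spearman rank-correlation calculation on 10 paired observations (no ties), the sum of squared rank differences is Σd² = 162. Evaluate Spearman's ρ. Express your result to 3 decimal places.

ρ = 1 − 6Σd² / [n(n²−1)] = 1 − 6×162 / (10×99)
  = 1 − 972/990 = 1 − 0.9818 ≈ 0.018

0.018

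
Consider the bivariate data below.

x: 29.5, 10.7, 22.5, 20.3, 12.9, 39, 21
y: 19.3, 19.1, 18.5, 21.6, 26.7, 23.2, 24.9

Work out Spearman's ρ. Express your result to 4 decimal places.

Rank x: 6, 1, 5, 3, 2, 7, 4
Rank y: 3, 2, 1, 4, 7, 5, 6
d = rank(x) − rank(y): 3, -1, 4, -1, -5, 2, -2; Σd² = 60
ρ = 1 − 6Σd² / [n(n²−1)] = 1 − 6×60 / (7×48) = 1 − 360/336 ≈ -0.0714

-0.0714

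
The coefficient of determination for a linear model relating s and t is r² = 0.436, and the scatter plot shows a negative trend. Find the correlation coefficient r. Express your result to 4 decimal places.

-0.6603

|r| = √0.436 = 0.6603
The association is negative, so r = −0.6603.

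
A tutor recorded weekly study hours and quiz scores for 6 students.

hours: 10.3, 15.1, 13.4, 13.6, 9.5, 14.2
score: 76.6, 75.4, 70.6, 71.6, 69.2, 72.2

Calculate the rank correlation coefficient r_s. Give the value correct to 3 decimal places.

Rank hours: 2, 6, 3, 4, 1, 5
Rank score: 6, 5, 2, 3, 1, 4
d = rank(hours) − rank(score): -4, 1, 1, 1, 0, 1; Σd² = 20
ρ = 1 − 6Σd² / [n(n²−1)] = 1 − 6×20 / (6×35) = 1 − 120/210 ≈ 0.429

0.429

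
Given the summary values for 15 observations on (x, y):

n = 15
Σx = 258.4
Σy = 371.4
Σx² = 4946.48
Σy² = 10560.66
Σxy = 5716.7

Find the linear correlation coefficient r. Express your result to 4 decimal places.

r = (nΣxy − ΣxΣy) / √[(nΣx² − (Σx)²)(nΣy² − (Σy)²)]
Numerator: 15×5716.7 − 258.4×371.4 = -10219.26
Denominator: √[(74197.2 − 66770.56)(158409.9 − 137937.96)] = √[7426.64 × 20471.94] = 12330.3580
r = -10219.26 / 12330.3580 ≈ -0.8288

-0.8288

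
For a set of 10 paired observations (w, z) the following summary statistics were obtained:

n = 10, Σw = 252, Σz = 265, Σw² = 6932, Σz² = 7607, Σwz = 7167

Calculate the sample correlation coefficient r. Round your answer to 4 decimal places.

r = (nΣwz − ΣwΣz) / √[(nΣw² − (Σw)²)(nΣz² − (Σz)²)]
Numerator: 10×7167 − 252×265 = 4890
Denominator: √[(69320 − 63504)(76070 − 70225)] = √[5816 × 5845] = 5830.4820
r = 4890 / 5830.4820 ≈ 0.8387

0.8387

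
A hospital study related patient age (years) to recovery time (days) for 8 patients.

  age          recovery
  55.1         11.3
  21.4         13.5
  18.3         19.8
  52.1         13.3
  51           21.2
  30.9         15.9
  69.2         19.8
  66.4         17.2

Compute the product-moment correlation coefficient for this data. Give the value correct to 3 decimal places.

0.079

n = 8, Σx = 364.4, Σy = 132, Σx² = 19296.68, Σy² = 2269, Σxy = 6051.55
nΣxy − ΣxΣy = 48412.4 − 48100.8 = 311.6
nΣx² − (Σx)² = 154373.44 − 132787.36 = 21586.08; nΣy² − (Σy)² = 18152 − 17424 = 728
r = 311.6 / √(21586.08 × 728) = 311.6 / 3964.1728 ≈ 0.079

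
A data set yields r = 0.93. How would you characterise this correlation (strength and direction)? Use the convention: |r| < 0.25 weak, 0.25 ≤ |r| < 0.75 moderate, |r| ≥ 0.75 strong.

r = 0.93 > 0 so the relationship is positive.
|r| = 0.93, which falls in the strong range.

strong positive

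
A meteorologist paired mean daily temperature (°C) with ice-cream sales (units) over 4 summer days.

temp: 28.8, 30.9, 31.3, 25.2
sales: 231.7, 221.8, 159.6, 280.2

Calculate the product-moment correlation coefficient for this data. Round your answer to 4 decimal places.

-0.8851

n = 4, Σx = 116.2, Σy = 893.3, Σx² = 3398.98, Σy² = 206864.33, Σxy = 25583.1
nΣxy − ΣxΣy = 102332.4 − 103801.46 = -1469.06
nΣx² − (Σx)² = 13595.92 − 13502.44 = 93.48; nΣy² − (Σy)² = 827457.32 − 797984.89 = 29472.43
r = -1469.06 / √(93.48 × 29472.43) = -1469.06 / 1659.8442 ≈ -0.8851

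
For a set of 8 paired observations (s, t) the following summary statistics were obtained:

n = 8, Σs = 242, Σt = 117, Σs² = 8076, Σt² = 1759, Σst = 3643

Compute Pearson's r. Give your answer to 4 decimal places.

0.5455

r = (nΣst − ΣsΣt) / √[(nΣs² − (Σs)²)(nΣt² − (Σt)²)]
Numerator: 8×3643 − 242×117 = 830
Denominator: √[(64608 − 58564)(14072 − 13689)] = √[6044 × 383] = 1521.4638
r = 830 / 1521.4638 ≈ 0.5455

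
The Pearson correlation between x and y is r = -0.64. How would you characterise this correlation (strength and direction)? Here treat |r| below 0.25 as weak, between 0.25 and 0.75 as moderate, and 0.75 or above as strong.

r = -0.64 < 0 so the relationship is negative.
|r| = 0.64, which falls in the moderate range.

moderate negative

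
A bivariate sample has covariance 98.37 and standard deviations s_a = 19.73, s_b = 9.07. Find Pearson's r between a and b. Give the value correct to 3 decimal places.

0.550

r = Cov(a,b) / (s_a · s_b) = 98.37 / (19.73 × 9.07)
  = 98.37 / 178.9511 ≈ 0.550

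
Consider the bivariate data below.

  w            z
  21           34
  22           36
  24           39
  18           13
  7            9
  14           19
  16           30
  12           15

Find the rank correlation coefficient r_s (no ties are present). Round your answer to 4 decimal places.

0.8571

Rank w: 6, 7, 8, 5, 1, 3, 4, 2
Rank z: 6, 7, 8, 2, 1, 4, 5, 3
d = rank(w) − rank(z): 0, 0, 0, 3, 0, -1, -1, -1; Σd² = 12
ρ = 1 − 6Σd² / [n(n²−1)] = 1 − 6×12 / (8×63) = 1 − 72/504 ≈ 0.8571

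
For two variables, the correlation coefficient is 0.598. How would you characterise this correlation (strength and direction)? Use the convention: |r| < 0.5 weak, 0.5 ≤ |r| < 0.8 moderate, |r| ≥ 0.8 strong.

moderate positive

r = 0.598 > 0 so the relationship is positive.
|r| = 0.598, which falls in the moderate range.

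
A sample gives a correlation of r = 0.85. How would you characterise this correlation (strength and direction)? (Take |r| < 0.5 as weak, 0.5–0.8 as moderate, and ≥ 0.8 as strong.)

strong positive

r = 0.85 > 0 so the relationship is positive.
|r| = 0.85, which falls in the strong range.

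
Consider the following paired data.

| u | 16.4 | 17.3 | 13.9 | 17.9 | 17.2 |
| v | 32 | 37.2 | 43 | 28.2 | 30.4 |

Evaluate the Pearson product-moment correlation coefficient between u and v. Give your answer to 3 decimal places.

n = 5, Σu = 82.7, Σv = 170.8, Σu² = 1377.71, Σv² = 5976.24, Σuv = 2793.72
nΣuv − ΣuΣv = 13968.6 − 14125.16 = -156.56
nΣu² − (Σu)² = 6888.55 − 6839.29 = 49.26; nΣv² − (Σv)² = 29881.2 − 29172.64 = 708.56
r = -156.56 / √(49.26 × 708.56) = -156.56 / 186.8252 ≈ -0.838

-0.838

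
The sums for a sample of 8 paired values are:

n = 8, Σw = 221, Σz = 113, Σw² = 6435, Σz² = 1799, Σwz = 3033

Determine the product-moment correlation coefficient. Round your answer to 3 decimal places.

-0.343

r = (nΣwz − ΣwΣz) / √[(nΣw² − (Σw)²)(nΣz² − (Σz)²)]
Numerator: 8×3033 − 221×113 = -709
Denominator: √[(51480 − 48841)(14392 − 12769)] = √[2639 × 1623] = 2069.5644
r = -709 / 2069.5644 ≈ -0.343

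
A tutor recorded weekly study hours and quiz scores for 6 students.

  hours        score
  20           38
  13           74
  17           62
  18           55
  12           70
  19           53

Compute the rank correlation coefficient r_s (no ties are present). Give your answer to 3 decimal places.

Rank hours: 6, 2, 3, 4, 1, 5
Rank score: 1, 6, 4, 3, 5, 2
d = rank(hours) − rank(score): 5, -4, -1, 1, -4, 3; Σd² = 68
ρ = 1 − 6Σd² / [n(n²−1)] = 1 − 6×68 / (6×35) = 1 − 408/210 ≈ -0.943

-0.943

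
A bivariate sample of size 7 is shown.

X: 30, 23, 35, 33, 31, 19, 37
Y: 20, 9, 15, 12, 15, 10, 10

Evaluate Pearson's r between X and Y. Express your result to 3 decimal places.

n = 7, ΣX = 208, ΣY = 91, ΣX² = 6434, ΣY² = 1275, ΣXY = 2753
nΣXY − ΣXΣY = 19271 − 18928 = 343
nΣX² − (ΣX)² = 45038 − 43264 = 1774; nΣY² − (ΣY)² = 8925 − 8281 = 644
r = 343 / √(1774 × 644) = 343 / 1068.8573 ≈ 0.321

0.321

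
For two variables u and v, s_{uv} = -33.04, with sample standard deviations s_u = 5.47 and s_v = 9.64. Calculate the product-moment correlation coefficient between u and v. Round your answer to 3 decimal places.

-0.627

r = Cov(u,v) / (s_u · s_v) = -33.04 / (5.47 × 9.64)
  = -33.04 / 52.7308 ≈ -0.627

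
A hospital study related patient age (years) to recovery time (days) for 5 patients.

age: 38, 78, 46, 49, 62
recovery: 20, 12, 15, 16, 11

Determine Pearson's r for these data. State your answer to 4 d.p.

-0.8430

n = 5, Σx = 273, Σy = 74, Σx² = 15889, Σy² = 1146, Σxy = 3852
nΣxy − ΣxΣy = 19260 − 20202 = -942
nΣx² − (Σx)² = 79445 − 74529 = 4916; nΣy² − (Σy)² = 5730 − 5476 = 254
r = -942 / √(4916 × 254) = -942 / 1117.4364 ≈ -0.8430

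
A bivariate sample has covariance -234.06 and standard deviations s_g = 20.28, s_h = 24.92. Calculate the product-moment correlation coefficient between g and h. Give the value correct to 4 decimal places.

-0.4631

r = Cov(g,h) / (s_g · s_h) = -234.06 / (20.28 × 24.92)
  = -234.06 / 505.3776 ≈ -0.4631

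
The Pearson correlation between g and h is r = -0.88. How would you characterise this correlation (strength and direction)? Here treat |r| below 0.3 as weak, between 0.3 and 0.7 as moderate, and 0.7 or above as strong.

strong negative

r = -0.88 < 0 so the relationship is negative.
|r| = 0.88, which falls in the strong range.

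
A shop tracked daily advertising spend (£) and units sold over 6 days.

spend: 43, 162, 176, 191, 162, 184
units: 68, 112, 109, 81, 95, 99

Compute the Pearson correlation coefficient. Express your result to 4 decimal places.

0.6538

n = 6, Σx = 918, Σy = 564, Σx² = 155650, Σy² = 54436, Σxy = 89329
nΣxy − ΣxΣy = 535974 − 517752 = 18222
nΣx² − (Σx)² = 933900 − 842724 = 91176; nΣy² − (Σy)² = 326616 − 318096 = 8520
r = 18222 / √(91176 × 8520) = 18222 / 27871.4822 ≈ 0.6538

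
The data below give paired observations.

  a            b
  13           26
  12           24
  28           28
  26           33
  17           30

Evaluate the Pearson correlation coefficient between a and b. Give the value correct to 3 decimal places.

n = 5, Σa = 96, Σb = 141, Σa² = 2062, Σb² = 4025, Σab = 2778
nΣab − ΣaΣb = 13890 − 13536 = 354
nΣa² − (Σa)² = 10310 − 9216 = 1094; nΣb² − (Σb)² = 20125 − 19881 = 244
r = 354 / √(1094 × 244) = 354 / 516.6585 ≈ 0.685

0.685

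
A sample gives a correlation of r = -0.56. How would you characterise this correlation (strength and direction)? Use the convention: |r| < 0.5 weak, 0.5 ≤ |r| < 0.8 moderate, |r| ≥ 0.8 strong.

moderate negative

r = -0.56 < 0 so the relationship is negative.
|r| = 0.56, which falls in the moderate range.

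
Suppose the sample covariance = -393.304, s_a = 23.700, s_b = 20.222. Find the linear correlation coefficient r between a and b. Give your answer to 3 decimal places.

r = Cov(a,b) / (s_a · s_b) = -393.304 / (23.700 × 20.222)
  = -393.304 / 479.2614 ≈ -0.821

-0.821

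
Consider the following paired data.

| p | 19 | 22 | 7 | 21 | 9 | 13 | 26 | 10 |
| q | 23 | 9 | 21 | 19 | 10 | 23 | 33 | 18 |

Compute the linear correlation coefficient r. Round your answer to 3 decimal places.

0.349

n = 8, Σp = 127, Σq = 156, Σp² = 2361, Σq² = 3454, Σpq = 2608
nΣpq − ΣpΣq = 20864 − 19812 = 1052
nΣp² − (Σp)² = 18888 − 16129 = 2759; nΣq² − (Σq)² = 27632 − 24336 = 3296
r = 1052 / √(2759 × 3296) = 1052 / 3015.5703 ≈ 0.349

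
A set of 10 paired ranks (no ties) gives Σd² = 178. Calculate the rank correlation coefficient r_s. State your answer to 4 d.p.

-0.0788

ρ = 1 − 6Σd² / [n(n²−1)] = 1 − 6×178 / (10×99)
  = 1 − 1068/990 = 1 − 1.07879 ≈ -0.0788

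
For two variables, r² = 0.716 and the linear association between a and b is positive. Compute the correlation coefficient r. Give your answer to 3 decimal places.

|r| = √0.716 = 0.846
The association is positive, so r = 0.846.

0.846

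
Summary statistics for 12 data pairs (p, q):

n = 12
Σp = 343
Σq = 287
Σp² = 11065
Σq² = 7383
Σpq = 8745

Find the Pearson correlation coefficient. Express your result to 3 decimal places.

r = (nΣpq − ΣpΣq) / √[(nΣp² − (Σp)²)(nΣq² − (Σq)²)]
Numerator: 12×8745 − 343×287 = 6499
Denominator: √[(132780 − 117649)(88596 − 82369)] = √[15131 × 6227] = 9706.7367
r = 6499 / 9706.7367 ≈ 0.670

0.670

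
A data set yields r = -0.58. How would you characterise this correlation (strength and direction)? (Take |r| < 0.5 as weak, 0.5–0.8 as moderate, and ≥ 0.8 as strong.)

moderate negative

r = -0.58 < 0 so the relationship is negative.
|r| = 0.58, which falls in the moderate range.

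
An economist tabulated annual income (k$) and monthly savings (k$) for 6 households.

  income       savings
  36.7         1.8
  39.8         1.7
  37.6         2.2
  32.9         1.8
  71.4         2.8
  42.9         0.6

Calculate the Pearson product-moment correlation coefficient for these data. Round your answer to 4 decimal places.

0.5251

n = 6, Σx = 261.3, Σy = 10.9, Σx² = 12365.47, Σy² = 22.41, Σxy = 501.32
nΣxy − ΣxΣy = 3007.92 − 2848.17 = 159.75
nΣx² − (Σx)² = 74192.82 − 68277.69 = 5915.13; nΣy² − (Σy)² = 134.46 − 118.81 = 15.65
r = 159.75 / √(5915.13 × 15.65) = 159.75 / 304.2561 ≈ 0.5251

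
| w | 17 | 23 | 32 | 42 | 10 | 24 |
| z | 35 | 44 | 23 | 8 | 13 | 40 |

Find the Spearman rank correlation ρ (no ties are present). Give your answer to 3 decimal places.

-0.257

Rank w: 2, 3, 5, 6, 1, 4
Rank z: 4, 6, 3, 1, 2, 5
d = rank(w) − rank(z): -2, -3, 2, 5, -1, -1; Σd² = 44
ρ = 1 − 6Σd² / [n(n²−1)] = 1 − 6×44 / (6×35) = 1 − 264/210 ≈ -0.257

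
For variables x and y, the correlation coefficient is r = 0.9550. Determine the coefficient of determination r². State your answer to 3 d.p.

0.912

r² = (0.9550)² = 0.912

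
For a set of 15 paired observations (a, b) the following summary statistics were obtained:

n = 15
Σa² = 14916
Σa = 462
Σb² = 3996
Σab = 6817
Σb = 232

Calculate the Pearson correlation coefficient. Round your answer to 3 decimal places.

-0.621

r = (nΣab − ΣaΣb) / √[(nΣa² − (Σa)²)(nΣb² − (Σb)²)]
Numerator: 15×6817 − 462×232 = -4929
Denominator: √[(223740 − 213444)(59940 − 53824)] = √[10296 × 6116] = 7935.3851
r = -4929 / 7935.3851 ≈ -0.621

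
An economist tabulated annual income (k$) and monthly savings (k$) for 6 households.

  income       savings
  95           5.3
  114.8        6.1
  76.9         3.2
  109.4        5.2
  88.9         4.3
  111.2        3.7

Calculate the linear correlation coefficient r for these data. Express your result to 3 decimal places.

0.615

n = 6, Σx = 596.2, Σy = 27.8, Σx² = 60354.66, Σy² = 134.76, Σxy = 2812.45
nΣxy − ΣxΣy = 16874.7 − 16574.36 = 300.34
nΣx² − (Σx)² = 362127.96 − 355454.44 = 6673.52; nΣy² − (Σy)² = 808.56 − 772.84 = 35.72
r = 300.34 / √(6673.52 × 35.72) = 300.34 / 488.2398 ≈ 0.615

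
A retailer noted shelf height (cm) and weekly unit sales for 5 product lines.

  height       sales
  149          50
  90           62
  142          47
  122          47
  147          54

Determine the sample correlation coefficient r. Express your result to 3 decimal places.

n = 5, Σx = 650, Σy = 260, Σx² = 86958, Σy² = 13678, Σxy = 33376
nΣxy − ΣxΣy = 166880 − 169000 = -2120
nΣx² − (Σx)² = 434790 − 422500 = 12290; nΣy² − (Σy)² = 68390 − 67600 = 790
r = -2120 / √(12290 × 790) = -2120 / 3115.9429 ≈ -0.680

-0.680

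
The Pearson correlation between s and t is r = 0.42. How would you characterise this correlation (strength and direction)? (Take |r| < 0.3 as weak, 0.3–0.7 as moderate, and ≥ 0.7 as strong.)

moderate positive

r = 0.42 > 0 so the relationship is positive.
|r| = 0.42, which falls in the moderate range.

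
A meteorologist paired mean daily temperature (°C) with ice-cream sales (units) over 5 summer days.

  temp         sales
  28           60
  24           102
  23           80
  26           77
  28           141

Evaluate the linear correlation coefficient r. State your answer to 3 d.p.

0.176

n = 5, Σx = 129, Σy = 460, Σx² = 3349, Σy² = 46214, Σxy = 11918
nΣxy − ΣxΣy = 59590 − 59340 = 250
nΣx² − (Σx)² = 16745 − 16641 = 104; nΣy² − (Σy)² = 231070 − 211600 = 19470
r = 250 / √(104 × 19470) = 250 / 1422.9828 ≈ 0.176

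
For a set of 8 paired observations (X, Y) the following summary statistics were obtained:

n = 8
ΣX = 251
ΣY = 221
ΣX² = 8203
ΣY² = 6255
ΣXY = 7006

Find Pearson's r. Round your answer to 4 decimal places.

r = (nΣXY − ΣXΣY) / √[(nΣX² − (ΣX)²)(nΣY² − (ΣY)²)]
Numerator: 8×7006 − 251×221 = 577
Denominator: √[(65624 − 63001)(50040 − 48841)] = √[2623 × 1199] = 1773.4083
r = 577 / 1773.4083 ≈ 0.3254

0.3254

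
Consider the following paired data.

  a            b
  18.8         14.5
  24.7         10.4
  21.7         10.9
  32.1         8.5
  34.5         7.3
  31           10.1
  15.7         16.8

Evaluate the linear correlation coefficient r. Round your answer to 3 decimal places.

-0.932

n = 7, Σa = 178.5, Σb = 78.5, Σa² = 4862.57, Σb² = 947.01, Σab = 1867.57
nΣab − ΣaΣb = 13072.99 − 14012.25 = -939.26
nΣa² − (Σa)² = 34037.99 − 31862.25 = 2175.74; nΣb² − (Σb)² = 6629.07 − 6162.25 = 466.82
r = -939.26 / √(2175.74 × 466.82) = -939.26 / 1007.8090 ≈ -0.932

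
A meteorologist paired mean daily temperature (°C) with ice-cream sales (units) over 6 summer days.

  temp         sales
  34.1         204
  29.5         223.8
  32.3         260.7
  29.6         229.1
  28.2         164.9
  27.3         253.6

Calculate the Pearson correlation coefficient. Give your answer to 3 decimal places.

n = 6, Σx = 181, Σy = 1336.1, Σx² = 5493.04, Σy² = 303658.71, Σxy = 40333.93
nΣxy − ΣxΣy = 242003.58 − 241834.1 = 169.48
nΣx² − (Σx)² = 32958.24 − 32761 = 197.24; nΣy² − (Σy)² = 1821952.26 − 1785163.21 = 36789.05
r = 169.48 / √(197.24 × 36789.05) = 169.48 / 2693.7469 ≈ 0.063

0.063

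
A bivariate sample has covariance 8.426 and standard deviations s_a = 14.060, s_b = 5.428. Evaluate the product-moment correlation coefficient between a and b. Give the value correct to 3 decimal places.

r = Cov(a,b) / (s_a · s_b) = 8.426 / (14.060 × 5.428)
  = 8.426 / 76.3177 ≈ 0.110

0.110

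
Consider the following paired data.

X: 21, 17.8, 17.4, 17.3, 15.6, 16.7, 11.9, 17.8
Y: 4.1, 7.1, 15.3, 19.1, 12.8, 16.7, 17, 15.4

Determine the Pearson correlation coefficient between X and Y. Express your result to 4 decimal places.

-0.6082

n = 8, ΣX = 135.5, ΣY = 107.5, ΣX² = 2340.59, ΣY² = 1635.01, ΣXY = 1764.12
nΣXY − ΣXΣY = 14112.96 − 14566.25 = -453.29
nΣX² − (ΣX)² = 18724.72 − 18360.25 = 364.47; nΣY² − (ΣY)² = 13080.08 − 11556.25 = 1523.83
r = -453.29 / √(364.47 × 1523.83) = -453.29 / 745.2451 ≈ -0.6082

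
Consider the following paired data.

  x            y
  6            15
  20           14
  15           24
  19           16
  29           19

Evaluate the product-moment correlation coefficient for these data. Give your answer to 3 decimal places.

n = 5, Σx = 89, Σy = 88, Σx² = 1863, Σy² = 1614, Σxy = 1585
nΣxy − ΣxΣy = 7925 − 7832 = 93
nΣx² − (Σx)² = 9315 − 7921 = 1394; nΣy² − (Σy)² = 8070 − 7744 = 326
r = 93 / √(1394 × 326) = 93 / 674.1246 ≈ 0.138

0.138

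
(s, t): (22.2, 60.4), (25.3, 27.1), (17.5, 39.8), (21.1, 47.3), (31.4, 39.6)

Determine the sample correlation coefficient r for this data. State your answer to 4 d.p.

n = 5, Σs = 117.5, Σt = 214.2, Σs² = 2870.35, Σt² = 9772.06, Σst = 4964.48
nΣst − ΣsΣt = 24822.4 − 25168.5 = -346.1
nΣs² − (Σs)² = 14351.75 − 13806.25 = 545.5; nΣt² − (Σt)² = 48860.3 − 45881.64 = 2978.66
r = -346.1 / √(545.5 × 2978.66) = -346.1 / 1274.6996 ≈ -0.2715

-0.2715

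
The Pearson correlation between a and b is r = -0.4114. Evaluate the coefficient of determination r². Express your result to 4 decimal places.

0.1692

r² = (-0.4114)² = 0.1692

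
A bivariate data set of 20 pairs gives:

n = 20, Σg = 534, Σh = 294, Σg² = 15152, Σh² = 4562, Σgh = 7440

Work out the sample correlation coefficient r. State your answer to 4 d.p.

r = (nΣgh − ΣgΣh) / √[(nΣg² − (Σg)²)(nΣh² − (Σh)²)]
Numerator: 20×7440 − 534×294 = -8196
Denominator: √[(303040 − 285156)(91240 − 86436)] = √[17884 × 4804] = 9269.0202
r = -8196 / 9269.0202 ≈ -0.8842

-0.8842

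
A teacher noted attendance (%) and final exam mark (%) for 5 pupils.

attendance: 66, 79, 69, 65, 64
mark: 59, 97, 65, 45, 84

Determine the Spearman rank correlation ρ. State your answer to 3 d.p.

Rank attendance: 3, 5, 4, 2, 1
Rank mark: 2, 5, 3, 1, 4
d = rank(attendance) − rank(mark): 1, 0, 1, 1, -3; Σd² = 12
ρ = 1 − 6Σd² / [n(n²−1)] = 1 − 6×12 / (5×24) = 1 − 72/120 ≈ 0.400

0.400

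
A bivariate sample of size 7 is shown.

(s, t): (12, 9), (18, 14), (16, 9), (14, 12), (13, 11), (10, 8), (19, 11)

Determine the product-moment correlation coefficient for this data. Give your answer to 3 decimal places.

0.635

n = 7, Σs = 102, Σt = 74, Σs² = 1550, Σt² = 808, Σst = 1104
nΣst − ΣsΣt = 7728 − 7548 = 180
nΣs² − (Σs)² = 10850 − 10404 = 446; nΣt² − (Σt)² = 5656 − 5476 = 180
r = 180 / √(446 × 180) = 180 / 283.3373 ≈ 0.635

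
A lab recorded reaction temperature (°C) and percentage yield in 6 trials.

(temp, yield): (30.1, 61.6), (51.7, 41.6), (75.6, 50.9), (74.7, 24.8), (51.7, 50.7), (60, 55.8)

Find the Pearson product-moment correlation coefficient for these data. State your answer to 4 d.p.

-0.6157

n = 6, Σx = 343.8, Σy = 285.4, Σx² = 21147.24, Σy² = 14415.1, Σxy = 15674.67
nΣxy − ΣxΣy = 94048.02 − 98120.52 = -4072.5
nΣx² − (Σx)² = 126883.44 − 118198.44 = 8685; nΣy² − (Σy)² = 86490.6 − 81453.16 = 5037.44
r = -4072.5 / √(8685 × 5037.44) = -4072.5 / 6614.3909 ≈ -0.6157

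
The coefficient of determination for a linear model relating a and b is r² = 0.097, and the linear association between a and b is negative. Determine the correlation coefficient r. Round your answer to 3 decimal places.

-0.311

|r| = √0.097 = 0.311
The association is negative, so r = −0.311.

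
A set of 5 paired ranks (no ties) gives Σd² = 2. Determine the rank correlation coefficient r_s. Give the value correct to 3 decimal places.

0.900

ρ = 1 − 6Σd² / [n(n²−1)] = 1 − 6×2 / (5×24)
  = 1 − 12/120 = 1 − 0.1000 ≈ 0.900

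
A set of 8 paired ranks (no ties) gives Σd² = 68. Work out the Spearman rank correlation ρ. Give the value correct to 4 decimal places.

ρ = 1 − 6Σd² / [n(n²−1)] = 1 − 6×68 / (8×63)
  = 1 − 408/504 = 1 − 0.80952 ≈ 0.1905

0.1905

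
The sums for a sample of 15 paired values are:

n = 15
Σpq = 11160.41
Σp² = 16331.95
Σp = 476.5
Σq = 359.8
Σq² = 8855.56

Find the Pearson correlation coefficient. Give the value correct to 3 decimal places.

-0.519

r = (nΣpq − ΣpΣq) / √[(nΣp² − (Σp)²)(nΣq² − (Σq)²)]
Numerator: 15×11160.41 − 476.5×359.8 = -4038.55
Denominator: √[(244979.25 − 227052.25)(132833.4 − 129456.04)] = √[17927 × 3377.36] = 7781.1267
r = -4038.55 / 7781.1267 ≈ -0.519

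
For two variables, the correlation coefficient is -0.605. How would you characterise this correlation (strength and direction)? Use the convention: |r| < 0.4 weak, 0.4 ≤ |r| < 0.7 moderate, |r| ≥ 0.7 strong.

moderate negative

r = -0.605 < 0 so the relationship is negative.
|r| = 0.605, which falls in the moderate range.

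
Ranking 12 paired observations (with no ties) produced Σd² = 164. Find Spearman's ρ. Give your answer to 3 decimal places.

ρ = 1 − 6Σd² / [n(n²−1)] = 1 − 6×164 / (12×143)
  = 1 − 984/1716 = 1 − 0.5734 ≈ 0.427

0.427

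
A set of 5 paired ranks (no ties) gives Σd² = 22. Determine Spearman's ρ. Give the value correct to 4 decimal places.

ρ = 1 − 6Σd² / [n(n²−1)] = 1 − 6×22 / (5×24)
  = 1 − 132/120 = 1 − 1.10000 ≈ -0.1000

-0.1000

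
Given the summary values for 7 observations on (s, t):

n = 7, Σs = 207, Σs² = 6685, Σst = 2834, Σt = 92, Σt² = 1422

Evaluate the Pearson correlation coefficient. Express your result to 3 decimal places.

r = (nΣst − ΣsΣt) / √[(nΣs² − (Σs)²)(nΣt² − (Σt)²)]
Numerator: 7×2834 − 207×92 = 794
Denominator: √[(46795 − 42849)(9954 − 8464)] = √[3946 × 1490] = 2424.7763
r = 794 / 2424.7763 ≈ 0.327

0.327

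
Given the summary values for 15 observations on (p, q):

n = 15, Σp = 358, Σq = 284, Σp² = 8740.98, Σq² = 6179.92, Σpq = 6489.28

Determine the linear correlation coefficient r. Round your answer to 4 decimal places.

-0.7268

r = (nΣpq − ΣpΣq) / √[(nΣp² − (Σp)²)(nΣq² − (Σq)²)]
Numerator: 15×6489.28 − 358×284 = -4332.8
Denominator: √[(131114.7 − 128164)(92698.8 − 80656)] = √[2950.7 × 12042.8] = 5961.0980
r = -4332.8 / 5961.0980 ≈ -0.7268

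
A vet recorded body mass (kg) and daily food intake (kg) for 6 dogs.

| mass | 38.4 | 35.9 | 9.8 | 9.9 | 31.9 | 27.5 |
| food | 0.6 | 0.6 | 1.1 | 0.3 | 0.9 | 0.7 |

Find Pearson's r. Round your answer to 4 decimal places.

-0.0622

n = 6, Σx = 153.4, Σy = 4.2, Σx² = 4731.28, Σy² = 3.32, Σxy = 106.29
nΣxy − ΣxΣy = 637.74 − 644.28 = -6.54
nΣx² − (Σx)² = 28387.68 − 23531.56 = 4856.12; nΣy² − (Σy)² = 19.92 − 17.64 = 2.28
r = -6.54 / √(4856.12 × 2.28) = -6.54 / 105.2234 ≈ -0.0622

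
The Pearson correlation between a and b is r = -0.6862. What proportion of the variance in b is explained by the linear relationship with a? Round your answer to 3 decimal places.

0.471

r² = (-0.6862)² = 0.471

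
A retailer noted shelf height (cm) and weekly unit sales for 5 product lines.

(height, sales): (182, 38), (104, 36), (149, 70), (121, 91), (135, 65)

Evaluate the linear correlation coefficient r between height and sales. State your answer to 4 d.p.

n = 5, Σx = 691, Σy = 300, Σx² = 99007, Σy² = 20146, Σxy = 40876
nΣxy − ΣxΣy = 204380 − 207300 = -2920
nΣx² − (Σx)² = 495035 − 477481 = 17554; nΣy² − (Σy)² = 100730 − 90000 = 10730
r = -2920 / √(17554 × 10730) = -2920 / 13724.2275 ≈ -0.2128

-0.2128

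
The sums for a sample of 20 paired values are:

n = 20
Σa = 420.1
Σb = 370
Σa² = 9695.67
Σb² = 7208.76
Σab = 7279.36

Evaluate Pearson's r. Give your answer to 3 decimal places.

r = (nΣab − ΣaΣb) / √[(nΣa² − (Σa)²)(nΣb² − (Σb)²)]
Numerator: 20×7279.36 − 420.1×370 = -9849.8
Denominator: √[(193913.4 − 176484.01)(144175.2 − 136900)] = √[17429.39 × 7275.2] = 11260.6527
r = -9849.8 / 11260.6527 ≈ -0.875

-0.875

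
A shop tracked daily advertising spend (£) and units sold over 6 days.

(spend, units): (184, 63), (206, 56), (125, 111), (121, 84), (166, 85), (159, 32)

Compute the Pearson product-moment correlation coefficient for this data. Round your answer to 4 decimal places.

n = 6, Σx = 961, Σy = 431, Σx² = 159395, Σy² = 34731, Σxy = 66365
nΣxy − ΣxΣy = 398190 − 414191 = -16001
nΣx² − (Σx)² = 956370 − 923521 = 32849; nΣy² − (Σy)² = 208386 − 185761 = 22625
r = -16001 / √(32849 × 22625) = -16001 / 27261.8529 ≈ -0.5869

-0.5869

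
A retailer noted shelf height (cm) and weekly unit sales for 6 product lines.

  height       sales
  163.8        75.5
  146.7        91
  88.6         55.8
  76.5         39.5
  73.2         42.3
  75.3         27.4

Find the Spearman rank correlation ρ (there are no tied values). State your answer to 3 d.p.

Rank height: 6, 5, 4, 3, 1, 2
Rank sales: 5, 6, 4, 2, 3, 1
d = rank(height) − rank(sales): 1, -1, 0, 1, -2, 1; Σd² = 8
ρ = 1 − 6Σd² / [n(n²−1)] = 1 − 6×8 / (6×35) = 1 − 48/210 ≈ 0.771

0.771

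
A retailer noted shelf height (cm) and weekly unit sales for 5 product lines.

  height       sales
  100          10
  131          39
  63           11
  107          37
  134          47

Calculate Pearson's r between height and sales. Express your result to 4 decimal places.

n = 5, Σx = 535, Σy = 144, Σx² = 60535, Σy² = 5320, Σxy = 17059
nΣxy − ΣxΣy = 85295 − 77040 = 8255
nΣx² − (Σx)² = 302675 − 286225 = 16450; nΣy² − (Σy)² = 26600 − 20736 = 5864
r = 8255 / √(16450 × 5864) = 8255 / 9821.5477 ≈ 0.8405

0.8405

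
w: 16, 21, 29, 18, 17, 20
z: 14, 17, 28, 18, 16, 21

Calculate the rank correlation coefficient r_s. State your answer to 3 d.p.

Rank w: 1, 5, 6, 3, 2, 4
Rank z: 1, 3, 6, 4, 2, 5
d = rank(w) − rank(z): 0, 2, 0, -1, 0, -1; Σd² = 6
ρ = 1 − 6Σd² / [n(n²−1)] = 1 − 6×6 / (6×35) = 1 − 36/210 ≈ 0.829

0.829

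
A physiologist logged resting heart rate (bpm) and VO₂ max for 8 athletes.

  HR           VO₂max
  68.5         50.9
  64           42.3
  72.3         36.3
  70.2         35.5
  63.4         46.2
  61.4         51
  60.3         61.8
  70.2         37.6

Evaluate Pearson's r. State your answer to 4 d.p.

n = 8, Σx = 530.3, Σy = 361.6, Σx² = 35297.23, Σy² = 16926.48, Σxy = 23736.98
nΣxy − ΣxΣy = 189895.84 − 191756.48 = -1860.64
nΣx² − (Σx)² = 282377.84 − 281218.09 = 1159.75; nΣy² − (Σy)² = 135411.84 − 130754.56 = 4657.28
r = -1860.64 / √(1159.75 × 4657.28) = -1860.64 / 2324.0655 ≈ -0.8006

-0.8006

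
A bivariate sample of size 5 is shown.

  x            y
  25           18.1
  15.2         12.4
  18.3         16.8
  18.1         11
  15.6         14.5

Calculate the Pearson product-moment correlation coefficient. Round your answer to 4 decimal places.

n = 5, Σx = 92.2, Σy = 72.8, Σx² = 1761.9, Σy² = 1094.86, Σxy = 1373.72
nΣxy − ΣxΣy = 6868.6 − 6712.16 = 156.44
nΣx² − (Σx)² = 8809.5 − 8500.84 = 308.66; nΣy² − (Σy)² = 5474.3 − 5299.84 = 174.46
r = 156.44 / √(308.66 × 174.46) = 156.44 / 232.0535 ≈ 0.6742

0.6742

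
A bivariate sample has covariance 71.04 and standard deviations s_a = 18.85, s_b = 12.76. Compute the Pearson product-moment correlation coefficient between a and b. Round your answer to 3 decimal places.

0.295

r = Cov(a,b) / (s_a · s_b) = 71.04 / (18.85 × 12.76)
  = 71.04 / 240.5260 ≈ 0.295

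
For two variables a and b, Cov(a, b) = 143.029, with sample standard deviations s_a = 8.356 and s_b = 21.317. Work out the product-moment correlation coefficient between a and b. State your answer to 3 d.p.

0.803

r = Cov(a,b) / (s_a · s_b) = 143.029 / (8.356 × 21.317)
  = 143.029 / 178.1249 ≈ 0.803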